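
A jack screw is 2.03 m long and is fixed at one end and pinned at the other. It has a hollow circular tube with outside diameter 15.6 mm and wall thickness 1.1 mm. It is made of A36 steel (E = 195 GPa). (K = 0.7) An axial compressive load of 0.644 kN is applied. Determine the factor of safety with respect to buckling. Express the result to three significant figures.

n ≈ 1.96

Inner diameter d_i = 15.6 − 2×1.1 = 13.40 mm
I = π(d_o⁴ − d_i⁴)/64 = π(15.6⁴ − 13.40⁴)/64 = 1.324×10^3 mm⁴
I = 1.324×10^3 mm⁴ = 1.324×10^-9 m⁴
Effective length L_e = K·L = 0.7 × 2.03 = 1.421 m
P_cr = π²EI / L_e² = π² × 195×10⁹ × 1.324×10^-9 / 1.421² = 1.262×10^3 N
Factor of safety n = P_cr / P = 1.2624 / 0.644 = 1.96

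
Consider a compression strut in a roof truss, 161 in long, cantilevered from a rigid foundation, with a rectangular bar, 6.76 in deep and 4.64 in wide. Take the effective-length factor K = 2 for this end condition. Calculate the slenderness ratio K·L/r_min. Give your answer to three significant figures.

For a rectangle r_min = b/√12 = 4.64/√12 = 1.339 in
L_e = K·L = 2 × 161 = 322.0 in
λ = L_e / r_min = 322.00 / 1.339 = 240

λ ≈ 240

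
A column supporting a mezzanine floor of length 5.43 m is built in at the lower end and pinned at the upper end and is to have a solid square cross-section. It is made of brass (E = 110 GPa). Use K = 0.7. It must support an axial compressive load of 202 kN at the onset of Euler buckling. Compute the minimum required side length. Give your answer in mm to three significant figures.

a ≈ 75.4 mm

L_e = K·L = 0.7 × 5.43 = 3.801 m
Required I = P_cr·L_e²/(π²E) = 2.020×10^5 × 3.801² / (π² × 1.10×10^11) = 2.688×10^-6 m⁴
I_req = 2.688×10^6 mm⁴
Solid square: I = a⁴/12  ⇒  a = (12I)^(1/4) = (12×2.688×10^6)^(1/4) = 75.4 mm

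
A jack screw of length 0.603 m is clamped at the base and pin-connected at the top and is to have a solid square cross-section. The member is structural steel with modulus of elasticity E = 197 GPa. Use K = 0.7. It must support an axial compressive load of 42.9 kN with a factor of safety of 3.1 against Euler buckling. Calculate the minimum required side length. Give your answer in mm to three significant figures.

Required P_cr = n·P = 3.1 × 42.9 = 133.0 kN
L_e = K·L = 0.7 × 0.603 = 0.4221 m
Required I = P_cr·L_e²/(π²E) = 1.330×10^5 × 0.4221² / (π² × 1.97×10^11) = 1.219×10^-8 m⁴
I_req = 1.219×10^4 mm⁴
Solid square: I = a⁴/12  ⇒  a = (12I)^(1/4) = (12×1.219×10^4)^(1/4) = 19.6 mm

a ≈ 19.6 mm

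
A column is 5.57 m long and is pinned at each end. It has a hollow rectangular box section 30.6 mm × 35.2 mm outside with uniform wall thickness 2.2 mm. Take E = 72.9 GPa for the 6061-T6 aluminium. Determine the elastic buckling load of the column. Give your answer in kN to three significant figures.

P_cr ≈ 0.879 kN

Inner dimensions: h_i = 35.2 − 2×2.2 = 30.80 mm, b_i = 30.6 − 2×2.2 = 26.20 mm
Weak-axis I_min = (h_o·b_o³ − h_i·b_i³)/12 with b_o = 30.6, b_i = 26.20 mm (shorter outer/inner sides).
I_min = (35.2×30.6³ − 30.80×26.20³)/12 = 3.789×10^4 mm⁴
I = 3.789×10^4 mm⁴ = 3.789×10^-8 m⁴
Effective length L_e = K·L = 1 × 5.57 = 5.570 m
P_cr = π²EI / L_e² = π² × 72.9×10⁹ × 3.789×10^-8 / 5.570² = 878.6 N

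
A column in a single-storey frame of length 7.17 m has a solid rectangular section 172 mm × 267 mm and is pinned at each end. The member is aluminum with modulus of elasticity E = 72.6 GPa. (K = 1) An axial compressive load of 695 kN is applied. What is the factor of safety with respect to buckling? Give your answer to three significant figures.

Buckling occurs about the weak axis: I_min = h·b³/12 with b = 172 mm (the shorter side).
I_min = 267×172³/12 = 1.132×10^8 mm⁴
I = 1.132×10^8 mm⁴ = 1.132×10^-4 m⁴
Effective length L_e = K·L = 1 × 7.17 = 7.170 m
P_cr = π²EI / L_e² = π² × 72.6×10⁹ × 1.132×10^-4 / 7.170² = 1.578×10^6 N
Factor of safety n = P_cr / P = 1578.0 / 695 = 2.27

n ≈ 2.27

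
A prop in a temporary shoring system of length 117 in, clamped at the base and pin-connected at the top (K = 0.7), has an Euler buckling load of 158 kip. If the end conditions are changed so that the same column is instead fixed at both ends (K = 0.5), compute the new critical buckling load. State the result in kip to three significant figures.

P_cr ∝ 1/K², so P_cr,new = P_cr,old × (K_old/K_new)² = 158 × (0.7/0.5)²
= 158 × 1.960 = 310 kip

P_cr ≈ 310 kip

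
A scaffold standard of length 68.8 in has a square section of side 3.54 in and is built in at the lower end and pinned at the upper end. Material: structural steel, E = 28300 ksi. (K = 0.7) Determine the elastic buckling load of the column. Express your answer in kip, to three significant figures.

P_cr ≈ 1580 kip

I = a⁴/12 = 3.54⁴/12 = 13.09 in⁴
Effective length L_e = K·L = 0.7 × 68.8 = 48.16 in
P_cr = π²EI / L_e² = π² × 28300×10³ × 13.09 / 48.16² = 1.576×10^6 lb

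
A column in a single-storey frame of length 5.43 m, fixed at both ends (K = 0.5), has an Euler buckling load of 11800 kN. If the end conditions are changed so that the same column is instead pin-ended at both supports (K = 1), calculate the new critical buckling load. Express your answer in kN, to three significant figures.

P_cr ∝ 1/K², so P_cr,new = P_cr,old × (K_old/K_new)² = 11800 × (0.5/1)²
= 11800 × 0.2500 = 2950 kN

P_cr ≈ 2950 kN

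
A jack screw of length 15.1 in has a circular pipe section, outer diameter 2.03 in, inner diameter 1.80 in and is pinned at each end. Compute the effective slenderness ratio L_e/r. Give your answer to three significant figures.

d_o = 2.03 in, d_i = 1.80 in
I = π(d_o⁴ − d_i⁴)/64 = π(2.03⁴ − 1.800⁴)/64 = 0.3183 in⁴
A = 0.6919 in²;  r_min = √(I/A) = √(0.3183/0.6919) = 0.6783 in
L_e = K·L = 1 × 15.1 = 15.10 in
λ = L_e / r_min = 15.100 / 0.6783 = 22.3

λ ≈ 22.3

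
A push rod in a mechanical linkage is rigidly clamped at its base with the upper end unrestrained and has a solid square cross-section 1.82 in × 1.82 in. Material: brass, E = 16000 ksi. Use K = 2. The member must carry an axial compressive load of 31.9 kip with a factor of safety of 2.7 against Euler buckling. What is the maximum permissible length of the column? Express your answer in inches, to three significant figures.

I = a⁴/12 = 1.82⁴/12 = 0.9143 in⁴
Required critical load P_cr = n·P = 2.7 × 31.9 = 86.13 kip = 8.613×10^4 lb
From P_cr = π²EI/(K·L)²:  L = (1/K)·√(π²EI/P_cr) = (1/2)·√(π²×1.60×10^7×0.9143/8.613×10^4)
L = 20.5 in

L_max ≈ 20.5 in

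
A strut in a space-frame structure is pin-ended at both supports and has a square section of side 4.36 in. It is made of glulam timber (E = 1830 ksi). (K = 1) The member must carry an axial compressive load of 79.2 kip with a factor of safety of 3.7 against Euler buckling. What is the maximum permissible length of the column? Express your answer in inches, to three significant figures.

I = a⁴/12 = 4.36⁴/12 = 30.11 in⁴
Required critical load P_cr = n·P = 3.7 × 79.2 = 293.0 kip = 2.930×10^5 lb
From P_cr = π²EI/(K·L)²:  L = (1/K)·√(π²EI/P_cr) = (1/1)·√(π²×1.83×10^6×30.11/2.930×10^5)
L = 43.1 in

L_max ≈ 43.1 in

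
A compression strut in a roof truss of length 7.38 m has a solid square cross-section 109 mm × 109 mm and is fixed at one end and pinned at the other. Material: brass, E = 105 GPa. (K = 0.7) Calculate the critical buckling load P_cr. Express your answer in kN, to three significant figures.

P_cr ≈ 457 kN

I = a⁴/12 = 109⁴/12 = 1.176×10^7 mm⁴
I = 1.176×10^7 mm⁴ = 1.176×10^-5 m⁴
Effective length L_e = K·L = 0.7 × 7.38 = 5.166 m
P_cr = π²EI / L_e² = π² × 105×10⁹ × 1.176×10^-5 / 5.166² = 4.568×10^5 N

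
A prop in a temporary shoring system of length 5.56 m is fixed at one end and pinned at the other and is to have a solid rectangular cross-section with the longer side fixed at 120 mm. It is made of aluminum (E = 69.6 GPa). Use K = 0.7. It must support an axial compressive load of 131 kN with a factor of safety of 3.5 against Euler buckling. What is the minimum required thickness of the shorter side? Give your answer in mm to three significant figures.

Required P_cr = n·P = 3.5 × 131 = 458.5 kN
L_e = K·L = 0.7 × 5.56 = 3.892 m
Required I = P_cr·L_e²/(π²E) = 4.585×10^5 × 3.892² / (π² × 6.96×10^10) = 1.011×10^-5 m⁴
I_req = 1.011×10^7 mm⁴
Rectangle, weak axis: I_min = h·b³/12 with h = 120 mm fixed  ⇒  b = (12I/h)^(1/3) = 100 mm

b ≈ 100 mm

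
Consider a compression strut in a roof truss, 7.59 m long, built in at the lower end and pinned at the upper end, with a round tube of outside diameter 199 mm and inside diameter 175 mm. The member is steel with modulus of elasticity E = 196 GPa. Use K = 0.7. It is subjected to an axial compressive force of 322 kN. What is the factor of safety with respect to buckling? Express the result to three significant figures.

d_o = 199 mm, d_i = 175 mm
I = π(d_o⁴ − d_i⁴)/64 = π(199⁴ − 175.0⁴)/64 = 3.094×10^7 mm⁴
I = 3.094×10^7 mm⁴ = 3.094×10^-5 m⁴
Effective length L_e = K·L = 0.7 × 7.59 = 5.313 m
P_cr = π²EI / L_e² = π² × 196×10⁹ × 3.094×10^-5 / 5.313² = 2.120×10^6 N
Factor of safety n = P_cr / P = 2120.4 / 322 = 6.59

n ≈ 6.59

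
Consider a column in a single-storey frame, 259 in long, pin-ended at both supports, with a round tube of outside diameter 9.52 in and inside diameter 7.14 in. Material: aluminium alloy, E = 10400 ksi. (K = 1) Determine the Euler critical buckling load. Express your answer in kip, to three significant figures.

d_o = 9.52 in, d_i = 7.14 in
I = π(d_o⁴ − d_i⁴)/64 = π(9.52⁴ − 7.140⁴)/64 = 275.6 in⁴
Effective length L_e = K·L = 1 × 259 = 259.0 in
P_cr = π²EI / L_e² = π² × 10400×10³ × 275.6 / 259.0² = 4.217×10^5 lb

P_cr ≈ 422 kip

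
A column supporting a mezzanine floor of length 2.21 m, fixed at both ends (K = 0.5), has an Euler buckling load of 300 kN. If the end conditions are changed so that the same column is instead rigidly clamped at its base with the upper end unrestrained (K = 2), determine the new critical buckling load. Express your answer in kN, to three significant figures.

P_cr ≈ 18.8 kN

P_cr ∝ 1/K², so P_cr,new = P_cr,old × (K_old/K_new)² = 300 × (0.5/2)²
= 300 × 0.06250 = 18.8 kN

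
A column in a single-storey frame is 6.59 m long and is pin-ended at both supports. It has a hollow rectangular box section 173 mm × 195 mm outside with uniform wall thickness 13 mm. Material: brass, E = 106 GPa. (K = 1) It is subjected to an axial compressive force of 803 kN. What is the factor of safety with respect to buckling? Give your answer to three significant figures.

Inner dimensions: h_i = 195 − 2×13 = 169.0 mm, b_i = 173 − 2×13 = 147.0 mm
Weak-axis I_min = (h_o·b_o³ − h_i·b_i³)/12 with b_o = 173, b_i = 147.0 mm (shorter outer/inner sides).
I_min = (195×173³ − 169.0×147.0³)/12 = 3.940×10^7 mm⁴
I = 3.940×10^7 mm⁴ = 3.940×10^-5 m⁴
Effective length L_e = K·L = 1 × 6.59 = 6.590 m
P_cr = π²EI / L_e² = π² × 106×10⁹ × 3.940×10^-5 / 6.590² = 9.492×10^5 N
Factor of safety n = P_cr / P = 949.19 / 803 = 1.18

n ≈ 1.18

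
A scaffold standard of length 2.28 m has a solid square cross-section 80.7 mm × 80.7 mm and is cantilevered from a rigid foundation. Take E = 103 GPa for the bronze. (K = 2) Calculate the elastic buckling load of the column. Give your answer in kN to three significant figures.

P_cr ≈ 173 kN

I = a⁴/12 = 80.7⁴/12 = 3.534×10^6 mm⁴
I = 3.534×10^6 mm⁴ = 3.534×10^-6 m⁴
Effective length L_e = K·L = 2 × 2.28 = 4.560 m
P_cr = π²EI / L_e² = π² × 103×10⁹ × 3.534×10^-6 / 4.560² = 1.728×10^5 N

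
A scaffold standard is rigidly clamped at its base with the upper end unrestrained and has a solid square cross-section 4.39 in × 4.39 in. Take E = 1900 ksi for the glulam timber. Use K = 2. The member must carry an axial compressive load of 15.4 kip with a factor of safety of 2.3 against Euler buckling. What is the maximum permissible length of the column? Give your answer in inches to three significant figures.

I = a⁴/12 = 4.39⁴/12 = 30.95 in⁴
Required critical load P_cr = n·P = 2.3 × 15.4 = 35.42 kip = 3.542×10^4 lb
From P_cr = π²EI/(K·L)²:  L = (1/K)·√(π²EI/P_cr) = (1/2)·√(π²×1.90×10^6×30.95/3.542×10^4)
L = 64.0 in

L_max ≈ 64.0 in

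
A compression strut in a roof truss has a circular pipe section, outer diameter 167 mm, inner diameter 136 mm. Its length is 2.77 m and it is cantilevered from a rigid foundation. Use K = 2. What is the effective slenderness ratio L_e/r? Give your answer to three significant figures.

λ ≈ 103

d_o = 167 mm, d_i = 136 mm
I = π(d_o⁴ − d_i⁴)/64 = π(167⁴ − 136.0⁴)/64 = 2.139×10^7 mm⁴
A = 7.377×10^3 mm²;  r_min = √(I/A) = √(2.139×10^7/7.377×10^3) = 53.84 mm
L_e = K·L = 2 × 2.77 m = 5.540 m = 5540.0 mm
λ = L_e / r_min = 5540.0 / 53.84 = 103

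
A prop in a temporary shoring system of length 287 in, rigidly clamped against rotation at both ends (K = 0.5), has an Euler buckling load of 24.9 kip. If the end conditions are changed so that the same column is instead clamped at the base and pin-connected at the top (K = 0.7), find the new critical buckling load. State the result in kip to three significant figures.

P_cr ≈ 12.7 kip

P_cr ∝ 1/K², so P_cr,new = P_cr,old × (K_old/K_new)² = 24.9 × (0.5/0.7)²
= 24.9 × 0.5102 = 12.7 kip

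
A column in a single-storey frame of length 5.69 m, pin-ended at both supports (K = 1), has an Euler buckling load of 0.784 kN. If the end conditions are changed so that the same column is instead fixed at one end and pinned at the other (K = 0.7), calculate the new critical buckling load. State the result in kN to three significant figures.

P_cr ∝ 1/K², so P_cr,new = P_cr,old × (K_old/K_new)² = 0.784 × (1/0.7)²
= 0.784 × 2.041 = 1.60 kN

P_cr ≈ 1.60 kN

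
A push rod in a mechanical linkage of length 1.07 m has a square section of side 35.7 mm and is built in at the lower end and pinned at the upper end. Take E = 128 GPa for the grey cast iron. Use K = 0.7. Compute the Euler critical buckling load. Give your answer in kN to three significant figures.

P_cr ≈ 305 kN

I = a⁴/12 = 35.7⁴/12 = 1.354×10^5 mm⁴
I = 1.354×10^5 mm⁴ = 1.354×10^-7 m⁴
Effective length L_e = K·L = 0.7 × 1.07 = 0.7490 m
P_cr = π²EI / L_e² = π² × 128×10⁹ × 1.354×10^-7 / 0.7490² = 3.048×10^5 N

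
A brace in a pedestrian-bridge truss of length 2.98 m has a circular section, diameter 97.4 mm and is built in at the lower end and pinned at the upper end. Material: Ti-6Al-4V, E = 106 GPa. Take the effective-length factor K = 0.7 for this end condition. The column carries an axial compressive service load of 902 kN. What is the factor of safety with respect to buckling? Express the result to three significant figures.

n ≈ 1.18

I = πd⁴/64 = π×97.4⁴/64 = 4.418×10^6 mm⁴
I = 4.418×10^6 mm⁴ = 4.418×10^-6 m⁴
Effective length L_e = K·L = 0.7 × 2.98 = 2.086 m
P_cr = π²EI / L_e² = π² × 106×10⁹ × 4.418×10^-6 / 2.086² = 1.062×10^6 N
Factor of safety n = P_cr / P = 1062.1 / 902 = 1.18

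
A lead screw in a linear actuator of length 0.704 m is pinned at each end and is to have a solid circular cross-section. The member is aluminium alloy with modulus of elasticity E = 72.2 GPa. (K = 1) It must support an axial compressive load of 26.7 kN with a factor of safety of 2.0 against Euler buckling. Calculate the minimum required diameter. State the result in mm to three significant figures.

Required P_cr = n·P = 2.0 × 26.7 = 53.40 kN
L_e = K·L = 1 × 0.704 = 0.7040 m
Required I = P_cr·L_e²/(π²E) = 5.340×10^4 × 0.7040² / (π² × 7.22×10^10) = 3.714×10^-8 m⁴
I_req = 3.714×10^4 mm⁴
Solid circle: I = πd⁴/64  ⇒  d = (64I/π)^(1/4) = (64×3.714×10^4/π)^(1/4) = 29.5 mm

d ≈ 29.5 mm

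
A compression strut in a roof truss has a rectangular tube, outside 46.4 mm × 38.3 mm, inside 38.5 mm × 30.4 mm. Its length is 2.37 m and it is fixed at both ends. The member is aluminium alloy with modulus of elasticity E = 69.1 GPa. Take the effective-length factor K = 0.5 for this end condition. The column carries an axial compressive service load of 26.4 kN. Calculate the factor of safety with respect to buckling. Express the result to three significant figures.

n ≈ 2.34

Weak-axis I_min = (h_o·b_o³ − h_i·b_i³)/12 with b_o = 38.3, b_i = 30.40 mm (shorter outer/inner sides).
I_min = (46.4×38.3³ − 38.50×30.40³)/12 = 1.271×10^5 mm⁴
I = 1.271×10^5 mm⁴ = 1.271×10^-7 m⁴
Effective length L_e = K·L = 0.5 × 2.37 = 1.185 m
P_cr = π²EI / L_e² = π² × 69.1×10⁹ × 1.271×10^-7 / 1.185² = 6.173×10^4 N
Factor of safety n = P_cr / P = 61.729 / 26.4 = 2.34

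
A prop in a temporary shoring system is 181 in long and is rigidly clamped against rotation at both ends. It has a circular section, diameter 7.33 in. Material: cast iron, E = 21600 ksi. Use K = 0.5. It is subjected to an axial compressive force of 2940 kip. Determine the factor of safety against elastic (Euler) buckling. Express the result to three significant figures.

I = πd⁴/64 = π×7.33⁴/64 = 141.7 in⁴
Effective length L_e = K·L = 0.5 × 181 = 90.50 in
P_cr = π²EI / L_e² = π² × 21600×10³ × 141.7 / 90.50² = 3.688×10^6 lb
Factor of safety n = P_cr / P = 3688.4 / 2940 = 1.25

n ≈ 1.25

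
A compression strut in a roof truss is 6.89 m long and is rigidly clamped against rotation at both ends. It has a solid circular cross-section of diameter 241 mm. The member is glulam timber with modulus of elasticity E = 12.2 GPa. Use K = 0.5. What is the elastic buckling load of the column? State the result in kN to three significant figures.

I = πd⁴/64 = π×241⁴/64 = 1.656×10^8 mm⁴
I = 1.656×10^8 mm⁴ = 1.656×10^-4 m⁴
Effective length L_e = K·L = 0.5 × 6.89 = 3.445 m
P_cr = π²EI / L_e² = π² × 12.2×10⁹ × 1.656×10^-4 / 3.445² = 1.680×10^6 N

P_cr ≈ 1680 kN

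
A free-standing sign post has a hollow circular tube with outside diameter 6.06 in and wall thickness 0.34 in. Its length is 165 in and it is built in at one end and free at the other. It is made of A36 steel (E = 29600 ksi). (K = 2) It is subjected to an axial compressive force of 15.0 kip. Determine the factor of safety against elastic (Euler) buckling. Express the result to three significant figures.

Inner diameter d_i = 6.06 − 2×0.34 = 5.380 in
I = π(d_o⁴ − d_i⁴)/64 = π(6.06⁴ − 5.380⁴)/64 = 25.08 in⁴
Effective length L_e = K·L = 2 × 165 = 330.0 in
P_cr = π²EI / L_e² = π² × 29600×10³ × 25.08 / 330.0² = 6.727×10^4 lb
Factor of safety n = P_cr / P = 67.270 / 15.0 = 4.48

n ≈ 4.48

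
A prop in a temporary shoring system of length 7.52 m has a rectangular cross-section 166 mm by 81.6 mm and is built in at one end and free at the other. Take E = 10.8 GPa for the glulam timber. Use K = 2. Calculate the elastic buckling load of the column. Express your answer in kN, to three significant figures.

Buckling occurs about the weak axis: I_min = h·b³/12 with b = 81.6 mm (the shorter side).
I_min = 166×81.6³/12 = 7.516×10^6 mm⁴
I = 7.516×10^6 mm⁴ = 7.516×10^-6 m⁴
Effective length L_e = K·L = 2 × 7.52 = 15.04 m
P_cr = π²EI / L_e² = π² × 10.8×10⁹ × 7.516×10^-6 / 15.04² = 3.542×10^3 N

P_cr ≈ 3.54 kN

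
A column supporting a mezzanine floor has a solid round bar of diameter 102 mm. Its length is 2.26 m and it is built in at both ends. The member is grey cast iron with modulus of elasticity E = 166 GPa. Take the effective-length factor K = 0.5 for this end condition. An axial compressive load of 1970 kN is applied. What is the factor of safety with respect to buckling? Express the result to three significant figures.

I = πd⁴/64 = π×102⁴/64 = 5.313×10^6 mm⁴
I = 5.313×10^6 mm⁴ = 5.313×10^-6 m⁴
Effective length L_e = K·L = 0.5 × 2.26 = 1.130 m
P_cr = π²EI / L_e² = π² × 166×10⁹ × 5.313×10^-6 / 1.130² = 6.817×10^6 N
Factor of safety n = P_cr / P = 6817.4 / 1970 = 3.46

n ≈ 3.46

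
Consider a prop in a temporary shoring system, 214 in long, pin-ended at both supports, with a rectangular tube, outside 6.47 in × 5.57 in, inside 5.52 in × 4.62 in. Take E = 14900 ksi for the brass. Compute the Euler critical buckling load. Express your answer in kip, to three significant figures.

P_cr ≈ 154 kip

Weak-axis I_min = (h_o·b_o³ − h_i·b_i³)/12 with b_o = 5.57, b_i = 4.620 in (shorter outer/inner sides).
I_min = (6.47×5.57³ − 5.520×4.620³)/12 = 47.81 in⁴
Effective length L_e = K·L = 1 × 214 = 214.0 in
P_cr = π²EI / L_e² = π² × 14900×10³ × 47.81 / 214.0² = 1.535×10^5 lb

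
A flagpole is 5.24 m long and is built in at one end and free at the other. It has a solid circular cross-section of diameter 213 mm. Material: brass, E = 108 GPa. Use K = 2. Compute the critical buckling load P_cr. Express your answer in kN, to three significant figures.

I = πd⁴/64 = π×213⁴/64 = 1.010×10^8 mm⁴
I = 1.010×10^8 mm⁴ = 1.010×10^-4 m⁴
Effective length L_e = K·L = 2 × 5.24 = 10.48 m
P_cr = π²EI / L_e² = π² × 108×10⁹ × 1.010×10^-4 / 10.48² = 9.806×10^5 N

P_cr ≈ 981 kN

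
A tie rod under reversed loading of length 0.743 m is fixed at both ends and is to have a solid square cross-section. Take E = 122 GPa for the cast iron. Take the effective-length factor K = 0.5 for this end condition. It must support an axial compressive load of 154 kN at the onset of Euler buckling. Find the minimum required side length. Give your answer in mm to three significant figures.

L_e = K·L = 0.5 × 0.743 = 0.3715 m
Required I = P_cr·L_e²/(π²E) = 1.540×10^5 × 0.3715² / (π² × 1.22×10^11) = 1.765×10^-8 m⁴
I_req = 1.765×10^4 mm⁴
Solid square: I = a⁴/12  ⇒  a = (12I)^(1/4) = (12×1.765×10^4)^(1/4) = 21.5 mm

a ≈ 21.5 mm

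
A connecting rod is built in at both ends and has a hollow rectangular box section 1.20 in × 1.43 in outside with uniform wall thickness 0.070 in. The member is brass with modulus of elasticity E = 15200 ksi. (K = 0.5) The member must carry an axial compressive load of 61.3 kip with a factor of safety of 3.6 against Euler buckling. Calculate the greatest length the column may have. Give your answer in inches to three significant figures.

L_max ≈ 14.6 in

Inner dimensions: h_i = 1.43 − 2×0.070 = 1.290 in, b_i = 1.20 − 2×0.070 = 1.060 in
Weak-axis I_min = (h_o·b_o³ − h_i·b_i³)/12 with b_o = 1.20, b_i = 1.060 in (shorter outer/inner sides).
I_min = (1.43×1.20³ − 1.290×1.060³)/12 = 7.789×10^-2 in⁴
Required critical load P_cr = n·P = 3.6 × 61.3 = 220.7 kip = 2.207×10^5 lb
From P_cr = π²EI/(K·L)²:  L = (1/K)·√(π²EI/P_cr) = (1/0.5)·√(π²×1.52×10^7×7.789×10^-2/2.207×10^5)
L = 14.6 in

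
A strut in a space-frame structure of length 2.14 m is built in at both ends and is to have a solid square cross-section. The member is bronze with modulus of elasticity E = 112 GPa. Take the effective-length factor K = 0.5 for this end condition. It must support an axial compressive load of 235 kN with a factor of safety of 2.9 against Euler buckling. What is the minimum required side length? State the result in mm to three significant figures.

Required P_cr = n·P = 2.9 × 235 = 681.5 kN
L_e = K·L = 0.5 × 2.14 = 1.070 m
Required I = P_cr·L_e²/(π²E) = 6.815×10^5 × 1.070² / (π² × 1.12×10^11) = 7.059×10^-7 m⁴
I_req = 7.059×10^5 mm⁴
Solid square: I = a⁴/12  ⇒  a = (12I)^(1/4) = (12×7.059×10^5)^(1/4) = 53.9 mm

a ≈ 53.9 mm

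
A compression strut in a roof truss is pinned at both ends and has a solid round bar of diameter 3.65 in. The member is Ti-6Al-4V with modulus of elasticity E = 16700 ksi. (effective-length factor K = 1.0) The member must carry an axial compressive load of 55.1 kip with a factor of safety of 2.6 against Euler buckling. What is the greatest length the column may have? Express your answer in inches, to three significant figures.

I = πd⁴/64 = π×3.65⁴/64 = 8.712 in⁴
Required critical load P_cr = n·P = 2.6 × 55.1 = 143.3 kip = 1.433×10^5 lb
From P_cr = π²EI/(K·L)²:  L = (1/K)·√(π²EI/P_cr) = (1/1)·√(π²×1.67×10^7×8.712/1.433×10^5)
L = 100 in

L_max ≈ 100 in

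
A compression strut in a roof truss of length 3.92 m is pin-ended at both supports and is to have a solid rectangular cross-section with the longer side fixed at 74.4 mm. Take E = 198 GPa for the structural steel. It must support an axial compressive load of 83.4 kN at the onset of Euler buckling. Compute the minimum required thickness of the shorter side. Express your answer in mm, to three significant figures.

L_e = K·L = 1 × 3.92 = 3.920 m
Required I = P_cr·L_e²/(π²E) = 8.340×10^4 × 3.920² / (π² × 1.98×10^11) = 6.558×10^-7 m⁴
I_req = 6.558×10^5 mm⁴
Rectangle, weak axis: I_min = h·b³/12 with h = 74.4 mm fixed  ⇒  b = (12I/h)^(1/3) = 47.3 mm

b ≈ 47.3 mm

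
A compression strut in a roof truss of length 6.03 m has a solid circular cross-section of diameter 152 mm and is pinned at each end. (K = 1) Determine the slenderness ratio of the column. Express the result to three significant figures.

For a solid circle r = d/4 = 152/4 = 38.00 mm
L_e = K·L = 1 × 6.03 m = 6.030 m = 6030.0 mm
λ = L_e / r_min = 6030.0 / 38.00 = 159

λ ≈ 159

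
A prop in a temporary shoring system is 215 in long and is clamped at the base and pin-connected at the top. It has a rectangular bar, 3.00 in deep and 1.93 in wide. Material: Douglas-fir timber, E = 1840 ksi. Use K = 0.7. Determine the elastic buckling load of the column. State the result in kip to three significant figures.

Buckling occurs about the weak axis: I_min = h·b³/12 with b = 1.93 in (the shorter side).
I_min = 3.00×1.93³/12 = 1.797 in⁴
Effective length L_e = K·L = 0.7 × 215 = 150.5 in
P_cr = π²EI / L_e² = π² × 1840×10³ × 1.797 / 150.5² = 1.441×10^3 lb

P_cr ≈ 1.44 kip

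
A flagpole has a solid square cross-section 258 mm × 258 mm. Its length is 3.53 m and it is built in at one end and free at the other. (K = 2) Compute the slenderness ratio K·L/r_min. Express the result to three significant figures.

For a square r = a/√12 = 258/√12 = 74.48 mm
L_e = K·L = 2 × 3.53 m = 7.060 m = 7060.0 mm
λ = L_e / r_min = 7060.0 / 74.48 = 94.8

λ ≈ 94.8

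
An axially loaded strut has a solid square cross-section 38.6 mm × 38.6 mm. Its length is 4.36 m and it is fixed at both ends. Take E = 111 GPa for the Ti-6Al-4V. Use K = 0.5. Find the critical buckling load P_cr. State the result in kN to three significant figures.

P_cr ≈ 42.6 kN

I = a⁴/12 = 38.6⁴/12 = 1.850×10^5 mm⁴
I = 1.850×10^5 mm⁴ = 1.850×10^-7 m⁴
Effective length L_e = K·L = 0.5 × 4.36 = 2.180 m
P_cr = π²EI / L_e² = π² × 111×10⁹ × 1.850×10^-7 / 2.180² = 4.265×10^4 N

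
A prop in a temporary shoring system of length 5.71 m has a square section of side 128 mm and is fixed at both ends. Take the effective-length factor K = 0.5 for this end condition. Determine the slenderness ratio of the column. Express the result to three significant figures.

λ ≈ 77.3

For a square r = a/√12 = 128/√12 = 36.95 mm
L_e = K·L = 0.5 × 5.71 m = 2.855 m = 2855.0 mm
λ = L_e / r_min = 2855.0 / 36.95 = 77.3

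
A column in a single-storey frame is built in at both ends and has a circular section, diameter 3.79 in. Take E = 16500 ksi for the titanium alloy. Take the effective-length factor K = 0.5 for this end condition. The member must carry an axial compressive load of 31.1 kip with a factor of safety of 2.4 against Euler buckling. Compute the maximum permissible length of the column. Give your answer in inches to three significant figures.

I = πd⁴/64 = π×3.79⁴/64 = 10.13 in⁴
Required critical load P_cr = n·P = 2.4 × 31.1 = 74.64 kip = 7.464×10^4 lb
From P_cr = π²EI/(K·L)²:  L = (1/K)·√(π²EI/P_cr) = (1/0.5)·√(π²×1.65×10^7×10.13/7.464×10^4)
L = 297 in

L_max ≈ 297 in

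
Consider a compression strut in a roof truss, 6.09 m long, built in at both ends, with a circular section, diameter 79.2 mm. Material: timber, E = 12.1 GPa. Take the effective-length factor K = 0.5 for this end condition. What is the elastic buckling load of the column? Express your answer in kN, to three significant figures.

P_cr ≈ 24.9 kN

I = πd⁴/64 = π×79.2⁴/64 = 1.931×10^6 mm⁴
I = 1.931×10^6 mm⁴ = 1.931×10^-6 m⁴
Effective length L_e = K·L = 0.5 × 6.09 = 3.045 m
P_cr = π²EI / L_e² = π² × 12.1×10⁹ × 1.931×10^-6 / 3.045² = 2.488×10^4 N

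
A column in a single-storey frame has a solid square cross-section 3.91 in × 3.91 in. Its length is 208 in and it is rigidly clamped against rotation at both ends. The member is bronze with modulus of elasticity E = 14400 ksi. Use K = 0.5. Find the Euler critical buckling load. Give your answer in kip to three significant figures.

P_cr ≈ 256 kip

I = a⁴/12 = 3.91⁴/12 = 19.48 in⁴
Effective length L_e = K·L = 0.5 × 208 = 104.0 in
P_cr = π²EI / L_e² = π² × 14400×10³ × 19.48 / 104.0² = 2.559×10^5 lb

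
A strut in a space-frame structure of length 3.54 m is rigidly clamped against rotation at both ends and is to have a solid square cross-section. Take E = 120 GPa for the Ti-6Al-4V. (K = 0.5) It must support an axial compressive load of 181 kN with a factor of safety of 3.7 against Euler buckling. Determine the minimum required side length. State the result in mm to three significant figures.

Required P_cr = n·P = 3.7 × 181 = 669.7 kN
L_e = K·L = 0.5 × 3.54 = 1.770 m
Required I = P_cr·L_e²/(π²E) = 6.697×10^5 × 1.770² / (π² × 1.20×10^11) = 1.772×10^-6 m⁴
I_req = 1.772×10^6 mm⁴
Solid square: I = a⁴/12  ⇒  a = (12I)^(1/4) = (12×1.772×10^6)^(1/4) = 67.9 mm

a ≈ 67.9 mm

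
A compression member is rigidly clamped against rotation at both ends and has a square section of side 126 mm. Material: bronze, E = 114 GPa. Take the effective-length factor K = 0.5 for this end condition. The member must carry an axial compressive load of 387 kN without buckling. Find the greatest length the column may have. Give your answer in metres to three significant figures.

L_max ≈ 15.6 m

I = a⁴/12 = 126⁴/12 = 2.100×10^7 mm⁴
I = 2.100×10^-5 m⁴
At the buckling limit P_cr = P = 3.870×10^5 N
From P_cr = π²EI/(K·L)²:  L = (1/K)·√(π²EI/P_cr) = (1/0.5)·√(π²×1.14×10^11×2.100×10^-5/3.870×10^5)
L = 15.6 m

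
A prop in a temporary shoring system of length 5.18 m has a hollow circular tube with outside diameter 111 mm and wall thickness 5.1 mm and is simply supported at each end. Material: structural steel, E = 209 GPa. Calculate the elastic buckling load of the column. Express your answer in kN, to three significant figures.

Inner diameter d_i = 111 − 2×5.1 = 100.8 mm
I = π(d_o⁴ − d_i⁴)/64 = π(111⁴ − 100.8⁴)/64 = 2.384×10^6 mm⁴
I = 2.384×10^6 mm⁴ = 2.384×10^-6 m⁴
Effective length L_e = K·L = 1 × 5.18 = 5.180 m
P_cr = π²EI / L_e² = π² × 209×10⁹ × 2.384×10^-6 / 5.180² = 1.833×10^5 N

P_cr ≈ 183 kN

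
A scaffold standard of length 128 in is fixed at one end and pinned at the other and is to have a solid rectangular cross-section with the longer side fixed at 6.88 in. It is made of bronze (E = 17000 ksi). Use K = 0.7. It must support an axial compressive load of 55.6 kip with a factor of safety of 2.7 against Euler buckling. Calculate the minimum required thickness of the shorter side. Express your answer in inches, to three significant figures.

Required P_cr = n·P = 2.7 × 55.6 = 150.1 kip
L_e = K·L = 0.7 × 128 = 89.60 in
Required I = P_cr·L_e²/(π²E) = 1.501×10^5 × 89.60² / (π² × 1.70×10^7) = 7.183 in⁴
Rectangle, weak axis: I_min = h·b³/12 with h = 6.88 in fixed  ⇒  b = (12I/h)^(1/3) = 2.32 in

b ≈ 2.32 in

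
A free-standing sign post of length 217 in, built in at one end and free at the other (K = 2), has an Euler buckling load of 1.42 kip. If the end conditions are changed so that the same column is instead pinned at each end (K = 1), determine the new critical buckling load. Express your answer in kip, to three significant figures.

P_cr ≈ 5.68 kip

P_cr ∝ 1/K², so P_cr,new = P_cr,old × (K_old/K_new)² = 1.42 × (2/1)²
= 1.42 × 4.000 = 5.68 kip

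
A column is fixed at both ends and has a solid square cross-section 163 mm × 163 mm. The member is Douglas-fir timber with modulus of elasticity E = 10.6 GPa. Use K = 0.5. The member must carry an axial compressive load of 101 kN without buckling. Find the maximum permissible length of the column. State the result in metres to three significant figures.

L_max ≈ 15.6 m

I = a⁴/12 = 163⁴/12 = 5.883×10^7 mm⁴
I = 5.883×10^-5 m⁴
At the buckling limit P_cr = P = 1.010×10^5 N
From P_cr = π²EI/(K·L)²:  L = (1/K)·√(π²EI/P_cr) = (1/0.5)·√(π²×1.06×10^10×5.883×10^-5/1.010×10^5)
L = 15.6 m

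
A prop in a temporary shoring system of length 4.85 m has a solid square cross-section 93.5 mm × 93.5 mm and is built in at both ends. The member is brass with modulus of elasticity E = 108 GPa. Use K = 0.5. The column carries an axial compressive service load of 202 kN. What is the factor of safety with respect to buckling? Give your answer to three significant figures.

I = a⁴/12 = 93.5⁴/12 = 6.369×10^6 mm⁴
I = 6.369×10^6 mm⁴ = 6.369×10^-6 m⁴
Effective length L_e = K·L = 0.5 × 4.85 = 2.425 m
P_cr = π²EI / L_e² = π² × 108×10⁹ × 6.369×10^-6 / 2.425² = 1.154×10^6 N
Factor of safety n = P_cr / P = 1154.4 / 202 = 5.71

n ≈ 5.71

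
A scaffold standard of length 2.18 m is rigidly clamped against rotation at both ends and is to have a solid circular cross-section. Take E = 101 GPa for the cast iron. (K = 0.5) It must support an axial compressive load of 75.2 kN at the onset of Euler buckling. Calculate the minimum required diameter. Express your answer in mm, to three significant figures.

d ≈ 36.8 mm

L_e = K·L = 0.5 × 2.18 = 1.090 m
Required I = P_cr·L_e²/(π²E) = 7.520×10^4 × 1.090² / (π² × 1.01×10^11) = 8.963×10^-8 m⁴
I_req = 8.963×10^4 mm⁴
Solid circle: I = πd⁴/64  ⇒  d = (64I/π)^(1/4) = (64×8.963×10^4/π)^(1/4) = 36.8 mm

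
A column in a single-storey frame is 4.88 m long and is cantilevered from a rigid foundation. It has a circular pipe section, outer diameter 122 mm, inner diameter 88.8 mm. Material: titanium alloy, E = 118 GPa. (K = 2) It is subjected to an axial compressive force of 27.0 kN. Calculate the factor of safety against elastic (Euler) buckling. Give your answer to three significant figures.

d_o = 122 mm, d_i = 88.8 mm
I = π(d_o⁴ − d_i⁴)/64 = π(122⁴ − 88.80⁴)/64 = 7.822×10^6 mm⁴
I = 7.822×10^6 mm⁴ = 7.822×10^-6 m⁴
Effective length L_e = K·L = 2 × 4.88 = 9.760 m
P_cr = π²EI / L_e² = π² × 118×10⁹ × 7.822×10^-6 / 9.760² = 9.563×10^4 N
Factor of safety n = P_cr / P = 95.634 / 27.0 = 3.54

n ≈ 3.54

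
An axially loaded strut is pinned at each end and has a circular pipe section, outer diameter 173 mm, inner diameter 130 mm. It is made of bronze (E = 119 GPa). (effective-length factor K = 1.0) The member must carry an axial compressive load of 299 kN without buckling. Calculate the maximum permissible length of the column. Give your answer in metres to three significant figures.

L_max ≈ 10.8 m

d_o = 173 mm, d_i = 130 mm
I = π(d_o⁴ − d_i⁴)/64 = π(173⁴ − 130.0⁴)/64 = 2.995×10^7 mm⁴
I = 2.995×10^-5 m⁴
At the buckling limit P_cr = P = 2.990×10^5 N
From P_cr = π²EI/(K·L)²:  L = (1/K)·√(π²EI/P_cr) = (1/1)·√(π²×1.19×10^11×2.995×10^-5/2.990×10^5)
L = 10.8 m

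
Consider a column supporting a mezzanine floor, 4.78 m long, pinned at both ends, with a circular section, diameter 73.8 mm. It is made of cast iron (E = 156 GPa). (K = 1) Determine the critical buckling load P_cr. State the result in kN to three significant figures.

I = πd⁴/64 = π×73.8⁴/64 = 1.456×10^6 mm⁴
I = 1.456×10^6 mm⁴ = 1.456×10^-6 m⁴
Effective length L_e = K·L = 1 × 4.78 = 4.780 m
P_cr = π²EI / L_e² = π² × 156×10⁹ × 1.456×10^-6 / 4.780² = 9.812×10^4 N

P_cr ≈ 98.1 kN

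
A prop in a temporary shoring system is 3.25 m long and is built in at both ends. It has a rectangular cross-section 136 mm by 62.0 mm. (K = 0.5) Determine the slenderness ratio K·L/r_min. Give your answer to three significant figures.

λ ≈ 90.8

Buckling occurs about the weak axis: I_min = h·b³/12 with b = 62.0 mm (the shorter side).
I_min = 136×62.0³/12 = 2.701×10^6 mm⁴
A = 8.432×10^3 mm²;  r_min = √(I/A) = √(2.701×10^6/8.432×10^3) = 17.90 mm
L_e = K·L = 0.5 × 3.25 m = 1.625 m = 1625.0 mm
λ = L_e / r_min = 1625.0 / 17.90 = 90.8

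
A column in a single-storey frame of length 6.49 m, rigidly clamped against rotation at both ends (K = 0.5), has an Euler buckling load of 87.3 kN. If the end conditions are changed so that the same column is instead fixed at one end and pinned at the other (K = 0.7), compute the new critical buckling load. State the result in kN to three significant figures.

P_cr ∝ 1/K², so P_cr,new = P_cr,old × (K_old/K_new)² = 87.3 × (0.5/0.7)²
= 87.3 × 0.5102 = 44.5 kN

P_cr ≈ 44.5 kN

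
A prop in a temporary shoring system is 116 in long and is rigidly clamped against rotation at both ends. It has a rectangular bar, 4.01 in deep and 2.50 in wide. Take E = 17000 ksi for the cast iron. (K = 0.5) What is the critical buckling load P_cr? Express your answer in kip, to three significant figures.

Buckling occurs about the weak axis: I_min = h·b³/12 with b = 2.50 in (the shorter side).
I_min = 4.01×2.50³/12 = 5.221 in⁴
Effective length L_e = K·L = 0.5 × 116 = 58.00 in
P_cr = π²EI / L_e² = π² × 17000×10³ × 5.221 / 58.00² = 2.604×10^5 lb

P_cr ≈ 260 kip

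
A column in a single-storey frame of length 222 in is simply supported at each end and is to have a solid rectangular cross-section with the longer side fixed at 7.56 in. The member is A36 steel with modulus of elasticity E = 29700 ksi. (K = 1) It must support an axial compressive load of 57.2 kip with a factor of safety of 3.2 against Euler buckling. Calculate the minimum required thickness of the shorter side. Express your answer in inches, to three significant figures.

Required P_cr = n·P = 3.2 × 57.2 = 183.0 kip
L_e = K·L = 1 × 222 = 222.0 in
Required I = P_cr·L_e²/(π²E) = 1.830×10^5 × 222.0² / (π² × 2.97×10^7) = 30.77 in⁴
Rectangle, weak axis: I_min = h·b³/12 with h = 7.56 in fixed  ⇒  b = (12I/h)^(1/3) = 3.66 in

b ≈ 3.66 in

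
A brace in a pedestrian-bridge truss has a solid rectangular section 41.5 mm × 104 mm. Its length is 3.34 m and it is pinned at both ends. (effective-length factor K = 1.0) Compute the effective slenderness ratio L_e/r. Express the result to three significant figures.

λ ≈ 279

Buckling occurs about the weak axis: I_min = h·b³/12 with b = 41.5 mm (the shorter side).
I_min = 104×41.5³/12 = 6.194×10^5 mm⁴
A = 4.316×10^3 mm²;  r_min = √(I/A) = √(6.194×10^5/4.316×10^3) = 11.98 mm
L_e = K·L = 1 × 3.34 m = 3.340 m = 3340.0 mm
λ = L_e / r_min = 3340.0 / 11.98 = 279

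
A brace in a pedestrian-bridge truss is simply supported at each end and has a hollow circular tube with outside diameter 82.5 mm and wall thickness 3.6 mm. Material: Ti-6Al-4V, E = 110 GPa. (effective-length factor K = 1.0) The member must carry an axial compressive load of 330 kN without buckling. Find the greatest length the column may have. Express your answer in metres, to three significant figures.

L_max ≈ 1.51 m

Inner diameter d_i = 82.5 − 2×3.6 = 75.30 mm
I = π(d_o⁴ − d_i⁴)/64 = π(82.5⁴ − 75.30⁴)/64 = 6.958×10^5 mm⁴
I = 6.958×10^-7 m⁴
At the buckling limit P_cr = P = 3.300×10^5 N
From P_cr = π²EI/(K·L)²:  L = (1/K)·√(π²EI/P_cr) = (1/1)·√(π²×1.10×10^11×6.958×10^-7/3.300×10^5)
L = 1.51 m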